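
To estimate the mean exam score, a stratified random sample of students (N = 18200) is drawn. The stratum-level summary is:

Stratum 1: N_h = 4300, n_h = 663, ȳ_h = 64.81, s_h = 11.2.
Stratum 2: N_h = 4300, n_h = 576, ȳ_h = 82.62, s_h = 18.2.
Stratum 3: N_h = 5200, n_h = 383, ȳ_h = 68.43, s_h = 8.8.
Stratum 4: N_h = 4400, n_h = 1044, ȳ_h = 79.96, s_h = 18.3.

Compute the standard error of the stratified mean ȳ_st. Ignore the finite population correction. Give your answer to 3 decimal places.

SE(ȳ_st) ≈ 0.279

V̂(ȳ_st) = Σ W_h² s_h²/n_h, with W_h = N_h/N and N = 18200:
  stratum 1: (4300/18200)²·11.2²/663 = 0.0105613
  stratum 2: (4300/18200)²·18.2²/576 = 0.0321007
  stratum 3: (5200/18200)²·8.8²/383 = 0.0165056
  stratum 4: (4400/18200)²·18.3²/1044 = 0.0187484
V̂(ȳ_st) = 0.0779159
SE(ȳ_st) = √0.0779159 = 0.279134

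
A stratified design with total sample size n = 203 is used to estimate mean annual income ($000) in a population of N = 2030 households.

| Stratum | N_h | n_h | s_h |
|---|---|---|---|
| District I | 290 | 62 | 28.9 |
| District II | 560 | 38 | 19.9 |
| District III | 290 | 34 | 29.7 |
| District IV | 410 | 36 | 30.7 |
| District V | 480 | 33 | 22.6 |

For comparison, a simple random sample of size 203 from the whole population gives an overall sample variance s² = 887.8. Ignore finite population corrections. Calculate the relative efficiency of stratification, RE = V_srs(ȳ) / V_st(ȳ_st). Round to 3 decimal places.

V̂(ȳ_st) = Σ W_h² s_h²/n_h, with W_h = N_h/N and N = 2030:
  stratum District I: (290/2030)²·28.9²/62 = 0.274921
  stratum District II: (560/2030)²·19.9²/38 = 0.793061
  stratum District III: (290/2030)²·29.7²/34 = 0.529466
  stratum District IV: (410/2030)²·30.7²/36 = 1.06795
  stratum District V: (480/2030)²·22.6²/33 = 0.865353
V_st = 3.53075
V_srs = s²/n = 887.8/203 = 4.3734
Relative efficiency = V_srs / V_st = 4.3734/3.53075 = 1.2387

RE ≈ 1.239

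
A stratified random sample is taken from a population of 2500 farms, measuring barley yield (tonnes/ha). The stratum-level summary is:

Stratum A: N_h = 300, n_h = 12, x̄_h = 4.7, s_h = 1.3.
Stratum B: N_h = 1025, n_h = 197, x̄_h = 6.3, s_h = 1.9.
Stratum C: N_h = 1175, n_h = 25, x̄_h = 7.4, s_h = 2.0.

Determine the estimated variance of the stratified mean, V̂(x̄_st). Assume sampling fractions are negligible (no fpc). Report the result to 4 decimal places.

V̂(x̄_st) = Σ W_h² s_h²/n_h, with W_h = N_h/N and N = 2500:
  stratum A: (300/2500)²·1.3²/12 = 0.002028
  stratum B: (1025/2500)²·1.9²/197 = 0.00308041
  stratum C: (1175/2500)²·2.0²/25 = 0.035344
V̂(x̄_st) = 0.0404524

V̂(x̄_st) ≈ 0.0405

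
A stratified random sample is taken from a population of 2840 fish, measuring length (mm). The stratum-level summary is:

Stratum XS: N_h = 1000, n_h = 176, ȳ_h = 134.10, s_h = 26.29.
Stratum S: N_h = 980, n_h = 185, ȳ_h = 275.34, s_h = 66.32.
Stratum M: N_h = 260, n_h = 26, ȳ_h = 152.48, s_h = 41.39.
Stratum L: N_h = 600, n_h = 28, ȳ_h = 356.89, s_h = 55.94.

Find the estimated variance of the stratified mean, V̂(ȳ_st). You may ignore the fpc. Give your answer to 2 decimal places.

V̂(ȳ_st) ≈ 8.86

V̂(ȳ_st) = Σ W_h² s_h²/n_h, with W_h = N_h/N and N = 2840:
  stratum XS: (1000/2840)²·26.29²/176 = 0.486891
  stratum S: (980/2840)²·66.32²/185 = 2.83095
  stratum M: (260/2840)²·41.39²/26 = 0.55224
  stratum L: (600/2840)²·55.94²/28 = 4.9883
V̂(ȳ_st) = 8.85839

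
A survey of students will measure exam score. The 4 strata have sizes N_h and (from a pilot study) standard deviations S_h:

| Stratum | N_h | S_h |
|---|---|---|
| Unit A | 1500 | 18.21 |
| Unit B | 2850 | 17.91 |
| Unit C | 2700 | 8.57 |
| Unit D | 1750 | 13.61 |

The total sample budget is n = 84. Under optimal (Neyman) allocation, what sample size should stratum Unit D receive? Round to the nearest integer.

Neyman allocation: n_h = n · N_h S_h / Σ N_i S_i, with n = 84.
  stratum Unit A: N_h·S_h = 1500·18.21 = 27315.00
  stratum Unit B: N_h·S_h = 2850·17.91 = 51043.50
  stratum Unit C: N_h·S_h = 2700·8.57 = 23139.00
  stratum Unit D: N_h·S_h = 1750·13.61 = 23817.50
Σ N_h S_h = 125315.00
n for stratum Unit D = 84·23817.50/125315.00 = 15.965 → 16

16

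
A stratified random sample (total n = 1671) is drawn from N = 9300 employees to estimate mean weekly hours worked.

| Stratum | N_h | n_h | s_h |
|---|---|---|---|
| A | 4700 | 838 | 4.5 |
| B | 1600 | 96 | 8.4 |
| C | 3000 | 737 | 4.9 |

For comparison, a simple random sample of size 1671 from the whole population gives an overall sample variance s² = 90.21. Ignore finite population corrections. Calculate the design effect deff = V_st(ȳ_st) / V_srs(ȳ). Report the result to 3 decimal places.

deff ≈ 0.580

V̂(ȳ_st) = Σ W_h² s_h²/n_h, with W_h = N_h/N and N = 9300:
  stratum A: (4700/9300)²·4.5²/838 = 0.00617179
  stratum B: (1600/9300)²·8.4²/96 = 0.0217551
  stratum C: (3000/9300)²·4.9²/737 = 0.00339001
V_st = 0.0313169
V_srs = s²/n = 90.21/1671 = 0.0539856
deff = V_st / V_srs = 0.0313169/0.0539856 = 0.5801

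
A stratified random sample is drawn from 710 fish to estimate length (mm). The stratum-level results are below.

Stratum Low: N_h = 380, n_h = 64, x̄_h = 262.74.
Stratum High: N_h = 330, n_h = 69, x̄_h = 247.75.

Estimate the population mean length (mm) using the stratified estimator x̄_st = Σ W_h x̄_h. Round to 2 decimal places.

N = Σ N_h = 710. Stratum weights W_h = N_h/N.
x̄_st = (380·262.74 + 330·247.75) / 710 = 255.7728

x̄_st ≈ 255.77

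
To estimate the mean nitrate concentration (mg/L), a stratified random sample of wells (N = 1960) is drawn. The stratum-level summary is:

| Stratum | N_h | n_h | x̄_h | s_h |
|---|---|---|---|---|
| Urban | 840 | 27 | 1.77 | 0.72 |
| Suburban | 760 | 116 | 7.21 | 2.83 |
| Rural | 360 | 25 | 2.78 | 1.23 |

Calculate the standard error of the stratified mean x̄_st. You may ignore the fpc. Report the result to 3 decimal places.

V̂(x̄_st) = Σ W_h² s_h²/n_h, with W_h = N_h/N and N = 1960:
  stratum Urban: (840/1960)²·0.72²/27 = 0.00352653
  stratum Suburban: (760/1960)²·2.83²/116 = 0.0103808
  stratum Rural: (360/1960)²·1.23²/25 = 0.00204156
V̂(x̄_st) = 0.0159489
SE(x̄_st) = √0.0159489 = 0.126289

SE(x̄_st) ≈ 0.126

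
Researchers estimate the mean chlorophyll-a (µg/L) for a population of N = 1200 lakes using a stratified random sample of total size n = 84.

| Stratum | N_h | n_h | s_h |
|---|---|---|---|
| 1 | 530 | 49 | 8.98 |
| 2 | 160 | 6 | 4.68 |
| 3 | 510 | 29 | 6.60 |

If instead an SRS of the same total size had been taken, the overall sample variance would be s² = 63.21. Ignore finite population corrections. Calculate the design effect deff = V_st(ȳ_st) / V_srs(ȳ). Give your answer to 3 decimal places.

V̂(ȳ_st) = Σ W_h² s_h²/n_h, with W_h = N_h/N and N = 1200:
  stratum 1: (530/1200)²·8.98²/49 = 0.32103
  stratum 2: (160/1200)²·4.68²/6 = 0.064896
  stratum 3: (510/1200)²·6.60²/29 = 0.271311
V_st = 0.657237
V_srs = s²/n = 63.21/84 = 0.7525
deff = V_st / V_srs = 0.657237/0.7525 = 0.8734

deff ≈ 0.873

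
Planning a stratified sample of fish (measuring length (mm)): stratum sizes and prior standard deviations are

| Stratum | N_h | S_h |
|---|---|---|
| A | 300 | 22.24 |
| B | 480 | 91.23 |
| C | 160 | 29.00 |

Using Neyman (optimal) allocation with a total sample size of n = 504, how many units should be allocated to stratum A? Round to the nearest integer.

61

Neyman allocation: n_h = n · N_h S_h / Σ N_i S_i, with n = 504.
  stratum A: N_h·S_h = 300·22.24 = 6672.00
  stratum B: N_h·S_h = 480·91.23 = 43790.40
  stratum C: N_h·S_h = 160·29.00 = 4640.00
Σ N_h S_h = 55102.40
n for stratum A = 504·6672.00/55102.40 = 61.026 → 61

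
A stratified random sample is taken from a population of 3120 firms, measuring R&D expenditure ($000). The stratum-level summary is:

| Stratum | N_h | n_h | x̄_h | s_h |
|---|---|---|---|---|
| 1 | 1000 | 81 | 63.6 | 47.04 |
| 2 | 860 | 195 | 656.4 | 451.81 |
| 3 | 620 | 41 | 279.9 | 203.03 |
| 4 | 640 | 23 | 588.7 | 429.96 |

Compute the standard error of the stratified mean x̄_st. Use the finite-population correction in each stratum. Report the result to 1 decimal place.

SE(x̄_st) ≈ 20.7

V̂(x̄_st) = Σ W_h² (1 − n_h/N_h) s_h²/n_h, with W_h = N_h/N and N = 3120:
  stratum 1: (1000/3120)²·(1 − 81/1000)·47.04²/81 = 2.57903
  stratum 2: (860/3120)²·(1 − 195/860)·451.81²/195 = 61.5018
  stratum 3: (620/3120)²·(1 − 41/620)·203.03²/41 = 37.0764
  stratum 4: (640/3120)²·(1 − 23/640)·429.96²/23 = 326.05
V̂(x̄_st) = 427.207
SE(x̄_st) = √427.207 = 20.669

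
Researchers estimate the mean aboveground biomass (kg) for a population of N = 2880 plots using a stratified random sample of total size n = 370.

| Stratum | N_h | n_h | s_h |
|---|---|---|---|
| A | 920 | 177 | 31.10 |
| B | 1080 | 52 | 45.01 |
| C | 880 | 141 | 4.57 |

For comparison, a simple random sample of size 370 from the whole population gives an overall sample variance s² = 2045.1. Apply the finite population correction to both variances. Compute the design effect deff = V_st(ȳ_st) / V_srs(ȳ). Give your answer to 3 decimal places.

deff ≈ 1.178

V̂(ȳ_st) = Σ W_h² (1 − n_h/N_h) s_h²/n_h, with W_h = N_h/N and N = 2880:
  stratum A: (920/2880)²·(1 − 177/920)·31.10²/177 = 0.450339
  stratum B: (1080/2880)²·(1 − 52/1080)·45.01²/52 = 5.21491
  stratum C: (880/2880)²·(1 − 141/880)·4.57²/141 = 0.0116133
V_st = 5.67686
V_srs = (1 − 370/2880)·2045.1/370 = 4.81719
deff = V_st / V_srs = 5.67686/4.81719 = 1.1785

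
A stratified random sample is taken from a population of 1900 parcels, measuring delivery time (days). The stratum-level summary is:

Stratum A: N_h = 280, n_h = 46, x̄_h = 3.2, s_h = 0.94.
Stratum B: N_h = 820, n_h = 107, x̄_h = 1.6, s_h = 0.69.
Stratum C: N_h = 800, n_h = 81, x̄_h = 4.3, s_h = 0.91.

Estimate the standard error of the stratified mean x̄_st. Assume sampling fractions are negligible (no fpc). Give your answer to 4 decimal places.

V̂(x̄_st) = Σ W_h² s_h²/n_h, with W_h = N_h/N and N = 1900:
  stratum A: (280/1900)²·0.94²/46 = 0.000417164
  stratum B: (820/1900)²·0.69²/107 = 0.000828772
  stratum C: (800/1900)²·0.91²/81 = 0.00181247
V̂(x̄_st) = 0.0030584
SE(x̄_st) = √0.0030584 = 0.0553028

SE(x̄_st) ≈ 0.0553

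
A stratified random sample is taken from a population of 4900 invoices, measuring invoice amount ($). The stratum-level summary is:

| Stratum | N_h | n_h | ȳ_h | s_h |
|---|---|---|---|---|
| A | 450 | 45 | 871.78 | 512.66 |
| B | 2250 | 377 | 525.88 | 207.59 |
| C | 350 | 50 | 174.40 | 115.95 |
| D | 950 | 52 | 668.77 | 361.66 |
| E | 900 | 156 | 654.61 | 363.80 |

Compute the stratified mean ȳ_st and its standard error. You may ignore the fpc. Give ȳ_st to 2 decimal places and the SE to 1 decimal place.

ȳ_st = Σ W_h ȳ_h = (450·871.78 + 2250·525.88 + 350·174.40 + 950·668.77 + 900·654.61)/4900 = 583.88806
V̂(ȳ_st) = Σ W_h² s_h²/n_h, with W_h = N_h/N and N = 4900:
  stratum A: (450/4900)²·512.66²/45 = 49.2583
  stratum B: (2250/4900)²·207.59²/377 = 24.1015
  stratum C: (350/4900)²·115.95²/50 = 1.37188
  stratum D: (950/4900)²·361.66²/52 = 94.5481
  stratum E: (900/4900)²·363.80²/156 = 28.6216
V̂(ȳ_st) = 197.901
SE(ȳ_st) = √197.901 = 14.0677

ȳ_st ≈ 583.89, SE ≈ 14.1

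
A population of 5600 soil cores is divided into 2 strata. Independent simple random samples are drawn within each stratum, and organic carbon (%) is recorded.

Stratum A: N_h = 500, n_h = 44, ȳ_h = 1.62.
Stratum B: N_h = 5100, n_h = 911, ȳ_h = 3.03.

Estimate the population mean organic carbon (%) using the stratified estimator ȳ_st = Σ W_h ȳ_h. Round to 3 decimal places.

ȳ_st ≈ 2.904

N = Σ N_h = 5600. Stratum weights W_h = N_h/N.
ȳ_st = (500·1.62 + 5100·3.03) / 5600 = 2.90411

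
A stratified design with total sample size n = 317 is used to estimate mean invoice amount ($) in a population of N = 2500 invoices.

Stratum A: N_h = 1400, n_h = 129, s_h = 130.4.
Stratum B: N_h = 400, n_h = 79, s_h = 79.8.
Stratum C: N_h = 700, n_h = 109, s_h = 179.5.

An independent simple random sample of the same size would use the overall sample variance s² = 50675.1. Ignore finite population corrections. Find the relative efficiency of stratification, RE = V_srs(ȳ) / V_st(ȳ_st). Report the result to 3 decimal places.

V̂(ȳ_st) = Σ W_h² s_h²/n_h, with W_h = N_h/N and N = 2500:
  stratum A: (1400/2500)²·130.4²/129 = 41.3372
  stratum B: (400/2500)²·79.8²/79 = 2.06357
  stratum C: (700/2500)²·179.5²/109 = 23.1749
V_st = 66.5757
V_srs = s²/n = 50675.1/317 = 159.858
Relative efficiency = V_srs / V_st = 159.858/66.5757 = 2.4012

RE ≈ 2.401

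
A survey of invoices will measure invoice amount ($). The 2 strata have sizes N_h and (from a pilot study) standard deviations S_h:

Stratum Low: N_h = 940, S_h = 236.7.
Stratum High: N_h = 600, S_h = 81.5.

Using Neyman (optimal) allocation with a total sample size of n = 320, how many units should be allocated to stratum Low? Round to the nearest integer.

262

Neyman allocation: n_h = n · N_h S_h / Σ N_i S_i, with n = 320.
  stratum Low: N_h·S_h = 940·236.7 = 222498.00
  stratum High: N_h·S_h = 600·81.5 = 48900.00
Σ N_h S_h = 271398.00
n for stratum Low = 320·222498.00/271398.00 = 262.343 → 262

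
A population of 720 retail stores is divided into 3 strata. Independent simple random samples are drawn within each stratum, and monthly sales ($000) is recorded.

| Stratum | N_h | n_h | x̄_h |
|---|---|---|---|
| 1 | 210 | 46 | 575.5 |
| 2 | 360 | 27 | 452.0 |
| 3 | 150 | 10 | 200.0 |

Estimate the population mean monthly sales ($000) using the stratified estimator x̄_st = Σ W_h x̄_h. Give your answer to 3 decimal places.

N = Σ N_h = 720. Stratum weights W_h = N_h/N.
x̄_st = (210·575.5 + 360·452.0 + 150·200.0) / 720 = 435.52083

x̄_st ≈ 435.521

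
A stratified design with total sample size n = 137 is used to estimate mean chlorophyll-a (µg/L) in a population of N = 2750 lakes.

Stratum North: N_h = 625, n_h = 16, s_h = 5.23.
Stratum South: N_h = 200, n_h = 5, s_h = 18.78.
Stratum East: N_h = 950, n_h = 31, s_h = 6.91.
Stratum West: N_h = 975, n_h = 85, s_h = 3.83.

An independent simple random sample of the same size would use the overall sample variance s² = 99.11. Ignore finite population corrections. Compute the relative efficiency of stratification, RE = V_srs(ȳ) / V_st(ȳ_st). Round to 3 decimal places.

RE ≈ 1.085

V̂(ȳ_st) = Σ W_h² s_h²/n_h, with W_h = N_h/N and N = 2750:
  stratum North: (625/2750)²·5.23²/16 = 0.0883035
  stratum South: (200/2750)²·18.78²/5 = 0.373092
  stratum East: (950/2750)²·6.91²/31 = 0.183813
  stratum West: (975/2750)²·3.83²/85 = 0.0216931
V_st = 0.666902
V_srs = s²/n = 99.11/137 = 0.723431
Relative efficiency = V_srs / V_st = 0.723431/0.666902 = 1.0848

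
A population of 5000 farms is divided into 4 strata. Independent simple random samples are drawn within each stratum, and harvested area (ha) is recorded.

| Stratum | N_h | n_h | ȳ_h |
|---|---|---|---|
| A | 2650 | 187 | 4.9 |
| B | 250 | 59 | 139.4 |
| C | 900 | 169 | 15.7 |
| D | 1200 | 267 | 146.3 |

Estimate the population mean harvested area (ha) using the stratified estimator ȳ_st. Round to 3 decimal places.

N = Σ N_h = 5000. Stratum weights W_h = N_h/N.
ȳ_st = (2650·4.9 + 250·139.4 + 900·15.7 + 1200·146.3) / 5000 = 47.50500

ȳ_st ≈ 47.505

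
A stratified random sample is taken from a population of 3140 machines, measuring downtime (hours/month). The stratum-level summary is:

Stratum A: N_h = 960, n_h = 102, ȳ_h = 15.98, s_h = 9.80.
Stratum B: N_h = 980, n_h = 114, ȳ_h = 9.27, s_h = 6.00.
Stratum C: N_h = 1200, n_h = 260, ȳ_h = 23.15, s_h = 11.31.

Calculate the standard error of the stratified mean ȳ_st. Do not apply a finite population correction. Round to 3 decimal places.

SE(ȳ_st) ≈ 0.437

V̂(ȳ_st) = Σ W_h² s_h²/n_h, with W_h = N_h/N and N = 3140:
  stratum A: (960/3140)²·9.80²/102 = 0.0880106
  stratum B: (980/3140)²·6.00²/114 = 0.0307603
  stratum C: (1200/3140)²·11.31²/260 = 0.0718547
V̂(ȳ_st) = 0.190626
SE(ȳ_st) = √0.190626 = 0.436607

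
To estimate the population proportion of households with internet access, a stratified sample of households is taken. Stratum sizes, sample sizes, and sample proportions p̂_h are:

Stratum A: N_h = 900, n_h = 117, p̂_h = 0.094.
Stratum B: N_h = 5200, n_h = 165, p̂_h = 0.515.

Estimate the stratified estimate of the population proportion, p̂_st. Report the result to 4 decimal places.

N = 6100; stratum weights W_h = N_h/N.
p̂_st = Σ W_h p̂_h = (900·0.094 + 5200·0.515)/6100 = 0.45289

p̂_st ≈ 0.4529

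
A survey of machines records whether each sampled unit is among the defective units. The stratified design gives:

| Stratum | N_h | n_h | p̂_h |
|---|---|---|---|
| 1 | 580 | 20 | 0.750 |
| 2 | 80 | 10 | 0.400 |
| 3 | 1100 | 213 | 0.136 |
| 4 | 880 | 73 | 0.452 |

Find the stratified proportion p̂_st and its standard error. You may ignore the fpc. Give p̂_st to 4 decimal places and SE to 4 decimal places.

p̂_st ≈ 0.3842, SE ≈ 0.0313

N = 2640; stratum weights W_h = N_h/N.
p̂_st = Σ W_h p̂_h = (580·0.750 + 80·0.400 + 1100·0.136 + 880·0.452)/2640 = 0.38423
V̂(p̂_st) = Σ W_h² p̂_h(1−p̂_h)/(n_h−1):
  stratum 1: (580/2640)²·0.750·0.250/19 = 0.000476317
  stratum 2: (80/2640)²·0.400·0.600/9 = 2.44873e-05
  stratum 3: (1100/2640)²·0.136·0.864/212 = 9.62264e-05
  stratum 4: (880/2640)²·0.452·0.548/72 = 0.000382247
V̂(p̂_st) = 0.000979277; SE = √V̂ = 0.0312934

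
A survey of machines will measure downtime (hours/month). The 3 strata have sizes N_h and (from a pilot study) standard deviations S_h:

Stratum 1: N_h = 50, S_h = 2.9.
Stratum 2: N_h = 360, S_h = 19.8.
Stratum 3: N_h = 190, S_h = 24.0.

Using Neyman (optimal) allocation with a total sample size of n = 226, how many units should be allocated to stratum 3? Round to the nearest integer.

87

Neyman allocation: n_h = n · N_h S_h / Σ N_i S_i, with n = 226.
  stratum 1: N_h·S_h = 50·2.9 = 145.00
  stratum 2: N_h·S_h = 360·19.8 = 7128.00
  stratum 3: N_h·S_h = 190·24.0 = 4560.00
Σ N_h S_h = 11833.00
n for stratum 3 = 226·4560.00/11833.00 = 87.092 → 87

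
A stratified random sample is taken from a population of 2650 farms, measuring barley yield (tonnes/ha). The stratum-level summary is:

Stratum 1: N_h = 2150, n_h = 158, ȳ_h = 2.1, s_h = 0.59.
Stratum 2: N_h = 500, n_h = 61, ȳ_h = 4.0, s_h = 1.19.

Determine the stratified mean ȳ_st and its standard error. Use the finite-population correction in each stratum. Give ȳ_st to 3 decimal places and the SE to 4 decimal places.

ȳ_st = Σ W_h ȳ_h = (2150·2.1 + 500·4.0)/2650 = 2.45849
V̂(ȳ_st) = Σ W_h² (1 − n_h/N_h) s_h²/n_h, with W_h = N_h/N and N = 2650:
  stratum 1: (2150/2650)²·(1 − 158/2150)·0.59²/158 = 0.00134364
  stratum 2: (500/2650)²·(1 − 61/500)·1.19²/61 = 0.000725616
V̂(ȳ_st) = 0.00206926
SE(ȳ_st) = √0.00206926 = 0.0454891

ȳ_st ≈ 2.458, SE ≈ 0.0455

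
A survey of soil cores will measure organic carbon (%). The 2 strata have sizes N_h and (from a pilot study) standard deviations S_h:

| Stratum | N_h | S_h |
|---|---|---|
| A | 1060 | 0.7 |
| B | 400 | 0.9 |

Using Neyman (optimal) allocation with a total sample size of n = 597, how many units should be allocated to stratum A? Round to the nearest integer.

Neyman allocation: n_h = n · N_h S_h / Σ N_i S_i, with n = 597.
  stratum A: N_h·S_h = 1060·0.7 = 742.00
  stratum B: N_h·S_h = 400·0.9 = 360.00
Σ N_h S_h = 1102.00
n for stratum A = 597·742.00/1102.00 = 401.973 → 402

402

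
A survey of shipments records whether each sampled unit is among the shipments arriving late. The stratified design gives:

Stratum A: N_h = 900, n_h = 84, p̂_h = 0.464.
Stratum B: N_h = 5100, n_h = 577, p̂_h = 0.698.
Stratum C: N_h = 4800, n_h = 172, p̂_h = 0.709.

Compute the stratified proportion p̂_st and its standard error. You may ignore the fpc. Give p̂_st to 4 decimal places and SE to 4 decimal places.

p̂_st ≈ 0.6834, SE ≈ 0.0185

N = 10800; stratum weights W_h = N_h/N.
p̂_st = Σ W_h p̂_h = (900·0.464 + 5100·0.698 + 4800·0.709)/10800 = 0.68339
V̂(p̂_st) = Σ W_h² p̂_h(1−p̂_h)/(n_h−1):
  stratum A: (900/10800)²·0.464·0.536/83 = 2.08086e-05
  stratum B: (5100/10800)²·0.698·0.302/576 = 8.1608e-05
  stratum C: (4800/10800)²·0.709·0.291/171 = 0.00023833
V̂(p̂_st) = 0.000340746; SE = √V̂ = 0.0184593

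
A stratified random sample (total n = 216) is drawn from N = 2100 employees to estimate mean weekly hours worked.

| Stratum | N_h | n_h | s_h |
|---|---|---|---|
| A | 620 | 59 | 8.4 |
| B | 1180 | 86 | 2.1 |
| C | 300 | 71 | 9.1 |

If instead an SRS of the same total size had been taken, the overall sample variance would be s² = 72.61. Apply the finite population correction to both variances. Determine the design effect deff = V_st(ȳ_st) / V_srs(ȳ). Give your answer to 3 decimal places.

V̂(ȳ_st) = Σ W_h² (1 − n_h/N_h) s_h²/n_h, with W_h = N_h/N and N = 2100:
  stratum A: (620/2100)²·(1 − 59/620)·8.4²/59 = 0.0943241
  stratum B: (1180/2100)²·(1 − 86/1180)·2.1²/86 = 0.0150107
  stratum C: (300/2100)²·(1 − 71/300)·9.1²/71 = 0.0181695
V_st = 0.127504
V_srs = (1 − 216/2100)·72.61/216 = 0.301581
deff = V_st / V_srs = 0.127504/0.301581 = 0.4228

deff ≈ 0.423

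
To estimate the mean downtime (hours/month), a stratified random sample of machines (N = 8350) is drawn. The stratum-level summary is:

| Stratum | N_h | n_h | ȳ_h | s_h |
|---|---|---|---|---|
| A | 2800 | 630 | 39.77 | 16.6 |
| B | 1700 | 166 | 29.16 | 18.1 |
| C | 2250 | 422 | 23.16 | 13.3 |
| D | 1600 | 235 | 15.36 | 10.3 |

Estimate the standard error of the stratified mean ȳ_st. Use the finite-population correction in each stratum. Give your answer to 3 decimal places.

SE(ȳ_st) ≈ 0.388

V̂(ȳ_st) = Σ W_h² (1 − n_h/N_h) s_h²/n_h, with W_h = N_h/N and N = 8350:
  stratum A: (2800/8350)²·(1 − 630/2800)·16.6²/630 = 0.0381172
  stratum B: (1700/8350)²·(1 − 166/1700)·18.1²/166 = 0.073816
  stratum C: (2250/8350)²·(1 − 422/2250)·13.3²/422 = 0.0247273
  stratum D: (1600/8350)²·(1 − 235/1600)·10.3²/235 = 0.0141412
V̂(ȳ_st) = 0.150802
SE(ȳ_st) = √0.150802 = 0.388332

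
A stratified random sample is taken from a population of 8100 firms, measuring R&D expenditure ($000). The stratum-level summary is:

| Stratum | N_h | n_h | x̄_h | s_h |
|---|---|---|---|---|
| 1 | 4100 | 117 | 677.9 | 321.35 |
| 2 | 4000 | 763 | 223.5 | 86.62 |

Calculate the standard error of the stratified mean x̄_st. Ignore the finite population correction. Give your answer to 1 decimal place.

SE(x̄_st) ≈ 15.1

V̂(x̄_st) = Σ W_h² s_h²/n_h, with W_h = N_h/N and N = 8100:
  stratum 1: (4100/8100)²·321.35²/117 = 226.135
  stratum 2: (4000/8100)²·86.62²/763 = 2.39807
V̂(x̄_st) = 228.533
SE(x̄_st) = √228.533 = 15.1173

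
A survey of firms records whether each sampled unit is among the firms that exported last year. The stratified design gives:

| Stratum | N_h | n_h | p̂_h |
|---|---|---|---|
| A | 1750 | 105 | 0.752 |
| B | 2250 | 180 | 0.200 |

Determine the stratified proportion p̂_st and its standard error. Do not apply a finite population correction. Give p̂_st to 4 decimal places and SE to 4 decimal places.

N = 4000; stratum weights W_h = N_h/N.
p̂_st = Σ W_h p̂_h = (1750·0.752 + 2250·0.200)/4000 = 0.44150
V̂(p̂_st) = Σ W_h² p̂_h(1−p̂_h)/(n_h−1):
  stratum A: (1750/4000)²·0.752·0.248/104 = 0.000343236
  stratum B: (2250/4000)²·0.200·0.800/179 = 0.000282821
V̂(p̂_st) = 0.000626057; SE = √V̂ = 0.0250211

p̂_st ≈ 0.4415, SE ≈ 0.0250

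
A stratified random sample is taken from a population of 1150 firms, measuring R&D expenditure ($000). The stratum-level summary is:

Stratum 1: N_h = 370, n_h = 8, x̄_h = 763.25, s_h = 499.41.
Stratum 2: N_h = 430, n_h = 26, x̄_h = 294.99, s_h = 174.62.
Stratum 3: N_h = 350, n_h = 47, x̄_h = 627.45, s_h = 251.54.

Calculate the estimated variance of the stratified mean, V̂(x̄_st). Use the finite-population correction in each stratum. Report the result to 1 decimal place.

V̂(x̄_st) = Σ W_h² (1 − n_h/N_h) s_h²/n_h, with W_h = N_h/N and N = 1150:
  stratum 1: (370/1150)²·(1 − 8/370)·499.41²/8 = 3157.47
  stratum 2: (430/1150)²·(1 − 26/430)·174.62²/26 = 154.053
  stratum 3: (350/1150)²·(1 − 47/350)·251.54²/47 = 107.952
V̂(x̄_st) = 3419.47

V̂(x̄_st) ≈ 3419.5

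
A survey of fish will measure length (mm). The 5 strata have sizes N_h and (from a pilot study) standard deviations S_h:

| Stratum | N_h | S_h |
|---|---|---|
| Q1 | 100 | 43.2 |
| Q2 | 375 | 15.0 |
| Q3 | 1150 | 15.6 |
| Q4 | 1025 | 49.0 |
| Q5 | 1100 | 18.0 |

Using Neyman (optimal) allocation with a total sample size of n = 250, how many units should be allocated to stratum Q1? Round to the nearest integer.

11

Neyman allocation: n_h = n · N_h S_h / Σ N_i S_i, with n = 250.
  stratum Q1: N_h·S_h = 100·43.2 = 4320.00
  stratum Q2: N_h·S_h = 375·15.0 = 5625.00
  stratum Q3: N_h·S_h = 1150·15.6 = 17940.00
  stratum Q4: N_h·S_h = 1025·49.0 = 50225.00
  stratum Q5: N_h·S_h = 1100·18.0 = 19800.00
Σ N_h S_h = 97910.00
n for stratum Q1 = 250·4320.00/97910.00 = 11.031 → 11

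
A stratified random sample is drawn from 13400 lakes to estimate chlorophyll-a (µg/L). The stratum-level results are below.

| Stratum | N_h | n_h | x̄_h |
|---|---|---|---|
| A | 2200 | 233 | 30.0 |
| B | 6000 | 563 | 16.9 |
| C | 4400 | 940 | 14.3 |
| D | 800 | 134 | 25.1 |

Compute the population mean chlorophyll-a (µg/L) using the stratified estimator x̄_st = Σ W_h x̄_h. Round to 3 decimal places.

N = Σ N_h = 13400. Stratum weights W_h = N_h/N.
x̄_st = (2200·30.0 + 6000·16.9 + 4400·14.3 + 800·25.1) / 13400 = 18.68657

x̄_st ≈ 18.687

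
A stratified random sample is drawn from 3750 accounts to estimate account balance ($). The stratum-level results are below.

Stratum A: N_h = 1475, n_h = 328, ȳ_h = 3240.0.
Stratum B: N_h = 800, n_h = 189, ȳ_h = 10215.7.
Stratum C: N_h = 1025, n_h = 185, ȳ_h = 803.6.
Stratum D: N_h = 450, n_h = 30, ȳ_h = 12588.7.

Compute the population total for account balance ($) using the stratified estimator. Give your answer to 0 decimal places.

τ̂_st ≈ 19440165

τ̂_st = Σ N_h ȳ_h = 1475·3240.0 + 800·10215.7 + 1025·803.6 + 450·12588.7 = 19440165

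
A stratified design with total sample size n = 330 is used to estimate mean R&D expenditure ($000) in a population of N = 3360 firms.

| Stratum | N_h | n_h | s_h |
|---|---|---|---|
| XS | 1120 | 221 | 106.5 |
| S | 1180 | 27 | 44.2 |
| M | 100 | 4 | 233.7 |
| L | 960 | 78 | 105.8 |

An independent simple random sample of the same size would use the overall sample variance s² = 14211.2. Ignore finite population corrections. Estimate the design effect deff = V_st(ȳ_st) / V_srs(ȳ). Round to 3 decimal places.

V̂(ȳ_st) = Σ W_h² s_h²/n_h, with W_h = N_h/N and N = 3360:
  stratum XS: (1120/3360)²·106.5²/221 = 5.70249
  stratum S: (1180/3360)²·44.2²/27 = 8.92414
  stratum M: (100/3360)²·233.7²/4 = 12.0942
  stratum L: (960/3360)²·105.8²/78 = 11.715
V_st = 38.4358
V_srs = s²/n = 14211.2/330 = 43.0642
deff = V_st / V_srs = 38.4358/43.0642 = 0.8925

deff ≈ 0.893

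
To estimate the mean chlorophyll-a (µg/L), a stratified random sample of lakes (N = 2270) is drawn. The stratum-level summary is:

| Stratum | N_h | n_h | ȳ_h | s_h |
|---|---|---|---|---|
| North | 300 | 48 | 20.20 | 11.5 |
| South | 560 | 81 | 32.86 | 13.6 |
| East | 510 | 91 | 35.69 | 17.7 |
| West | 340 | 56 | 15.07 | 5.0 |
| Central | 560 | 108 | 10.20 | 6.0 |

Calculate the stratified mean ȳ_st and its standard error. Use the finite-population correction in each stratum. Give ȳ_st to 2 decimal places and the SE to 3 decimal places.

ȳ_st = Σ W_h ȳ_h = (300·20.20 + 560·32.86 + 510·35.69 + 340·15.07 + 560·10.20)/2270 = 23.56797
V̂(ȳ_st) = Σ W_h² (1 − n_h/N_h) s_h²/n_h, with W_h = N_h/N and N = 2270:
  stratum North: (300/2270)²·(1 − 48/300)·11.5²/48 = 0.0404226
  stratum South: (560/2270)²·(1 − 81/560)·13.6²/81 = 0.118868
  stratum East: (510/2270)²·(1 − 91/510)·17.7²/91 = 0.14277
  stratum West: (340/2270)²·(1 − 56/340)·5.0²/56 = 0.00836561
  stratum Central: (560/2270)²·(1 − 108/560)·6.0²/108 = 0.016374
V̂(ȳ_st) = 0.3268
SE(ȳ_st) = √0.3268 = 0.571665

ȳ_st ≈ 23.57, SE ≈ 0.572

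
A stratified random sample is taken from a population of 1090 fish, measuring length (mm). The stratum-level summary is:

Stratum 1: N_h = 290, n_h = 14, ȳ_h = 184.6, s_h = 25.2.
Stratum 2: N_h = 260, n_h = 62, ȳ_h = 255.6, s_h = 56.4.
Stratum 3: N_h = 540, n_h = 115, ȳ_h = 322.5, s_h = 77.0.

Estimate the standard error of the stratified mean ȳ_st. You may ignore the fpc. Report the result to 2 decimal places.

V̂(ȳ_st) = Σ W_h² s_h²/n_h, with W_h = N_h/N and N = 1090:
  stratum 1: (290/1090)²·25.2²/14 = 3.21082
  stratum 2: (260/1090)²·56.4²/62 = 2.91918
  stratum 3: (540/1090)²·77.0²/115 = 12.6537
V̂(ȳ_st) = 18.7837
SE(ȳ_st) = √18.7837 = 4.33402

SE(ȳ_st) ≈ 4.33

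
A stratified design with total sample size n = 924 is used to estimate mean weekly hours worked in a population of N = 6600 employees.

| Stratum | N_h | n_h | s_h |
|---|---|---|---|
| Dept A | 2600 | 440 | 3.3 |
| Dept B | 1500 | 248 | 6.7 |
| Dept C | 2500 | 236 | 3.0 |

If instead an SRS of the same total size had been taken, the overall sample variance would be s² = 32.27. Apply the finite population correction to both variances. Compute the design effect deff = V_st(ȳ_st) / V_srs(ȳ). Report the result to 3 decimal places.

deff ≈ 0.531

V̂(ȳ_st) = Σ W_h² (1 − n_h/N_h) s_h²/n_h, with W_h = N_h/N and N = 6600:
  stratum Dept A: (2600/6600)²·(1 − 440/2600)·3.3²/440 = 0.00319091
  stratum Dept B: (1500/6600)²·(1 − 248/1500)·6.7²/248 = 0.00780379
  stratum Dept C: (2500/6600)²·(1 − 236/2500)·3.0²/236 = 0.00495518
V_st = 0.0159499
V_srs = (1 − 924/6600)·32.27/924 = 0.0300348
deff = V_st / V_srs = 0.0159499/0.0300348 = 0.5310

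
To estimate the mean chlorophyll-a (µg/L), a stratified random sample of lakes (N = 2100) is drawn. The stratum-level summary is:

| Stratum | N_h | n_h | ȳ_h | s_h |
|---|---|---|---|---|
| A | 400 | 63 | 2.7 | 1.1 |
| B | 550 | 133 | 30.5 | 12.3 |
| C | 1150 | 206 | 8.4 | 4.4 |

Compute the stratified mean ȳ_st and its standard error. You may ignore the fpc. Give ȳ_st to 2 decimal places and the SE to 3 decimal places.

ȳ_st ≈ 13.10, SE ≈ 0.327

ȳ_st = Σ W_h ȳ_h = (400·2.7 + 550·30.5 + 1150·8.4)/2100 = 13.10238
V̂(ȳ_st) = Σ W_h² s_h²/n_h, with W_h = N_h/N and N = 2100:
  stratum A: (400/2100)²·1.1²/63 = 0.000696829
  stratum B: (550/2100)²·12.3²/133 = 0.0780271
  stratum C: (1150/2100)²·4.4²/206 = 0.0281835
V̂(ȳ_st) = 0.106907
SE(ȳ_st) = √0.106907 = 0.326967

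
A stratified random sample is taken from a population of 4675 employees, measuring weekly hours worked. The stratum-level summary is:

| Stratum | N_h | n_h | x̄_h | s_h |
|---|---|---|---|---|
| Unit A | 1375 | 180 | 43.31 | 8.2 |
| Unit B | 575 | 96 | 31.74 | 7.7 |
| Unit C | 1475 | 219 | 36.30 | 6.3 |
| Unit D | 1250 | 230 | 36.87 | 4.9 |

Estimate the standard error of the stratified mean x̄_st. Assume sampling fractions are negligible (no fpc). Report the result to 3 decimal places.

SE(x̄_st) ≈ 0.259

V̂(x̄_st) = Σ W_h² s_h²/n_h, with W_h = N_h/N and N = 4675:
  stratum Unit A: (1375/4675)²·8.2²/180 = 0.0323145
  stratum Unit B: (575/4675)²·7.7²/96 = 0.00934292
  stratum Unit C: (1475/4675)²·6.3²/219 = 0.0180409
  stratum Unit D: (1250/4675)²·4.9²/230 = 0.00746313
V̂(x̄_st) = 0.0671614
SE(x̄_st) = √0.0671614 = 0.259155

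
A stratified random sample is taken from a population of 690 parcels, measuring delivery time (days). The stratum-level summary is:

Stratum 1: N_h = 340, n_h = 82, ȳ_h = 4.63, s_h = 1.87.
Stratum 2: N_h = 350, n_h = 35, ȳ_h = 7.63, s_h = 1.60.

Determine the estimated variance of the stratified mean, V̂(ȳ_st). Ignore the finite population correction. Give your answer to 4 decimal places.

V̂(ȳ_st) = Σ W_h² s_h²/n_h, with W_h = N_h/N and N = 690:
  stratum 1: (340/690)²·1.87²/82 = 0.0103545
  stratum 2: (350/690)²·1.60²/35 = 0.0188196
V̂(ȳ_st) = 0.0291741

V̂(ȳ_st) ≈ 0.0292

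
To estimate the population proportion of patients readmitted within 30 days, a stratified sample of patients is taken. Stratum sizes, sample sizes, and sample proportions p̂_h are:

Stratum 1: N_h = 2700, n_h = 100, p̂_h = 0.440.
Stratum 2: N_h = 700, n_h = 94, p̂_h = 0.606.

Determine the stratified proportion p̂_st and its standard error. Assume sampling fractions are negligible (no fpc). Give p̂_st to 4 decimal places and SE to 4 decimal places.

N = 3400; stratum weights W_h = N_h/N.
p̂_st = Σ W_h p̂_h = (2700·0.440 + 700·0.606)/3400 = 0.47418
V̂(p̂_st) = Σ W_h² p̂_h(1−p̂_h)/(n_h−1):
  stratum 1: (2700/3400)²·0.440·0.560/99 = 0.00156955
  stratum 2: (700/3400)²·0.606·0.394/93 = 0.000108824
V̂(p̂_st) = 0.00167837; SE = √V̂ = 0.040968

p̂_st ≈ 0.4742, SE ≈ 0.0410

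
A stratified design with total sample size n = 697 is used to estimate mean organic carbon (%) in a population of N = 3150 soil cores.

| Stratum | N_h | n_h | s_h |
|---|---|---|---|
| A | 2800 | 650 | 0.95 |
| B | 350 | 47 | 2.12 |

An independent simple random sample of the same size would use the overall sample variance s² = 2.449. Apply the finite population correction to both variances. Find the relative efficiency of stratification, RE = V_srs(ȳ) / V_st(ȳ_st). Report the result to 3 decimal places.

RE ≈ 1.468

V̂(ȳ_st) = Σ W_h² (1 − n_h/N_h) s_h²/n_h, with W_h = N_h/N and N = 3150:
  stratum A: (2800/3150)²·(1 − 650/2800)·0.95²/650 = 0.000842382
  stratum B: (350/3150)²·(1 − 47/350)·2.12²/47 = 0.00102203
V_st = 0.00186441
V_srs = (1 − 697/3150)·2.449/697 = 0.00273617
Relative efficiency = V_srs / V_st = 0.00273617/0.00186441 = 1.4676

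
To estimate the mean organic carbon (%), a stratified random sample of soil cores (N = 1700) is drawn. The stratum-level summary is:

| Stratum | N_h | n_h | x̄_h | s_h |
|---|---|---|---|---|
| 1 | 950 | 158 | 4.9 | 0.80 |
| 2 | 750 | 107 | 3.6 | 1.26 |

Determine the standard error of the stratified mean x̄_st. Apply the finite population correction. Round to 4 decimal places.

V̂(x̄_st) = Σ W_h² (1 − n_h/N_h) s_h²/n_h, with W_h = N_h/N and N = 1700:
  stratum 1: (950/1700)²·(1 − 158/950)·0.80²/158 = 0.00105457
  stratum 2: (750/1700)²·(1 − 107/750)·1.26²/107 = 0.00247589
V̂(x̄_st) = 0.00353046
SE(x̄_st) = √0.00353046 = 0.0594177

SE(x̄_st) ≈ 0.0594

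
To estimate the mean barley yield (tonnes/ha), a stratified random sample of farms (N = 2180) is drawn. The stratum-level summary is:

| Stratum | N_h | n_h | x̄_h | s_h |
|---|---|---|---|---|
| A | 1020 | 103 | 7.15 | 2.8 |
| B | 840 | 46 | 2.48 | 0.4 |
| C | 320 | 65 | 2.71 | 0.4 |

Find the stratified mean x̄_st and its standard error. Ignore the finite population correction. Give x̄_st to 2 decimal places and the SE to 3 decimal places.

x̄_st = Σ W_h x̄_h = (1020·7.15 + 840·2.48 + 320·2.71)/2180 = 4.69881
V̂(x̄_st) = Σ W_h² s_h²/n_h, with W_h = N_h/N and N = 2180:
  stratum A: (1020/2180)²·2.8²/103 = 0.0166635
  stratum B: (840/2180)²·0.4²/46 = 0.000516426
  stratum C: (320/2180)²·0.4²/65 = 5.30388e-05
V̂(x̄_st) = 0.017233
SE(x̄_st) = √0.017233 = 0.131274

x̄_st ≈ 4.70, SE ≈ 0.131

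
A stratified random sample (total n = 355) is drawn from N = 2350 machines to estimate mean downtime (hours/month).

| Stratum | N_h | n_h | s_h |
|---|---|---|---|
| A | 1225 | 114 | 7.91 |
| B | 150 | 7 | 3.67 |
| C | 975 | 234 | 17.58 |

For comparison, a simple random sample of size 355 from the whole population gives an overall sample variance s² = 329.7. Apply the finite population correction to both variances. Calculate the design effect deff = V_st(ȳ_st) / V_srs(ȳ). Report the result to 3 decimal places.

V̂(ȳ_st) = Σ W_h² (1 − n_h/N_h) s_h²/n_h, with W_h = N_h/N and N = 2350:
  stratum A: (1225/2350)²·(1 − 114/1225)·7.91²/114 = 0.135258
  stratum B: (150/2350)²·(1 − 7/150)·3.67²/7 = 0.00747353
  stratum C: (975/2350)²·(1 − 234/975)·17.58²/234 = 0.172786
V_st = 0.315518
V_srs = (1 − 355/2350)·329.7/355 = 0.788435
deff = V_st / V_srs = 0.315518/0.788435 = 0.4002

deff ≈ 0.400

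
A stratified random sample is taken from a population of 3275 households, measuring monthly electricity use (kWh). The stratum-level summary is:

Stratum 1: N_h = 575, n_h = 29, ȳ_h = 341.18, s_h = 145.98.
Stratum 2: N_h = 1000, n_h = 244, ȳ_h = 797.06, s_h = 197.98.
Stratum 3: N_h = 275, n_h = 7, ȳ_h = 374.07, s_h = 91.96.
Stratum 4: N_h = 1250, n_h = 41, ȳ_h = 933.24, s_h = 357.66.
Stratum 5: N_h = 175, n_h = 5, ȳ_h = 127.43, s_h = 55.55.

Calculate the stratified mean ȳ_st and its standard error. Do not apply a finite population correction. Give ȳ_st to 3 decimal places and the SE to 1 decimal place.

ȳ_st ≈ 697.697, SE ≈ 22.4

ȳ_st = Σ W_h ȳ_h = (575·341.18 + 1000·797.06 + 275·374.07 + 1250·933.24 + 175·127.43)/3275 = 697.69710
V̂(ȳ_st) = Σ W_h² s_h²/n_h, with W_h = N_h/N and N = 3275:
  stratum 1: (575/3275)²·145.98²/29 = 22.6518
  stratum 2: (1000/3275)²·197.98²/244 = 14.9772
  stratum 3: (275/3275)²·91.96²/7 = 8.5181
  stratum 4: (1250/3275)²·357.66²/41 = 454.521
  stratum 5: (175/3275)²·55.55²/5 = 1.76219
V̂(ȳ_st) = 502.431
SE(ȳ_st) = √502.431 = 22.415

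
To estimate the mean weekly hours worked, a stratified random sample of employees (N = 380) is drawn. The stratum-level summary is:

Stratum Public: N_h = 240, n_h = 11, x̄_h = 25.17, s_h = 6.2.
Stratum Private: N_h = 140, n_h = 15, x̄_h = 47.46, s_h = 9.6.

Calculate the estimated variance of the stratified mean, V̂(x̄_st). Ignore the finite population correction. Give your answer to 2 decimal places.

V̂(x̄_st) = Σ W_h² s_h²/n_h, with W_h = N_h/N and N = 380:
  stratum Public: (240/380)²·6.2²/11 = 1.39395
  stratum Private: (140/380)²·9.6²/15 = 0.83395
V̂(x̄_st) = 2.2279

V̂(x̄_st) ≈ 2.23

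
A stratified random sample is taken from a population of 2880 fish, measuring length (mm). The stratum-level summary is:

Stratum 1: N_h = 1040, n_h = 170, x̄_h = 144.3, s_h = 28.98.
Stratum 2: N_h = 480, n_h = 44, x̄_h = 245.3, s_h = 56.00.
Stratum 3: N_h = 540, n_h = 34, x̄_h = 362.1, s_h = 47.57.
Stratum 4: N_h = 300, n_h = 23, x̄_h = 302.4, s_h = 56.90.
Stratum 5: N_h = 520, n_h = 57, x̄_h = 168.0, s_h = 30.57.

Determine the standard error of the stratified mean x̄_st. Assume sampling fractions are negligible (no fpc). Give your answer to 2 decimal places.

SE(x̄_st) ≈ 2.65

V̂(x̄_st) = Σ W_h² s_h²/n_h, with W_h = N_h/N and N = 2880:
  stratum 1: (1040/2880)²·28.98²/170 = 0.644213
  stratum 2: (480/2880)²·56.00²/44 = 1.9798
  stratum 3: (540/2880)²·47.57²/34 = 2.33986
  stratum 4: (300/2880)²·56.90²/23 = 1.52741
  stratum 5: (520/2880)²·30.57²/57 = 0.534488
V̂(x̄_st) = 7.02576
SE(x̄_st) = √7.02576 = 2.65062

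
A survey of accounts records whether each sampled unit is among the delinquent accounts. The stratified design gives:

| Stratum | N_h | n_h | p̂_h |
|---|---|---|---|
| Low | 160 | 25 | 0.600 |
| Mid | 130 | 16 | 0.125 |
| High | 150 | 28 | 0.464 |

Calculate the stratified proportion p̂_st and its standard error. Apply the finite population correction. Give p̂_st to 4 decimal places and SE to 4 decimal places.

p̂_st ≈ 0.4133, SE ≈ 0.0504

N = 440; stratum weights W_h = N_h/N.
p̂_st = Σ W_h p̂_h = (160·0.600 + 130·0.125 + 150·0.464)/440 = 0.41330
V̂(p̂_st) = Σ W_h² (1 − n_h/N_h) p̂_h(1−p̂_h)/(n_h−1):
  stratum Low: (160/440)²·(1 − 25/160)·0.600·0.400/24 = 0.0011157
  stratum Mid: (130/440)²·(1 − 16/130)·0.125·0.875/15 = 0.000558174
  stratum High: (150/440)²·(1 − 28/150)·0.464·0.536/27 = 0.000870692
V̂(p̂_st) = 0.00254457; SE = √V̂ = 0.0504437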